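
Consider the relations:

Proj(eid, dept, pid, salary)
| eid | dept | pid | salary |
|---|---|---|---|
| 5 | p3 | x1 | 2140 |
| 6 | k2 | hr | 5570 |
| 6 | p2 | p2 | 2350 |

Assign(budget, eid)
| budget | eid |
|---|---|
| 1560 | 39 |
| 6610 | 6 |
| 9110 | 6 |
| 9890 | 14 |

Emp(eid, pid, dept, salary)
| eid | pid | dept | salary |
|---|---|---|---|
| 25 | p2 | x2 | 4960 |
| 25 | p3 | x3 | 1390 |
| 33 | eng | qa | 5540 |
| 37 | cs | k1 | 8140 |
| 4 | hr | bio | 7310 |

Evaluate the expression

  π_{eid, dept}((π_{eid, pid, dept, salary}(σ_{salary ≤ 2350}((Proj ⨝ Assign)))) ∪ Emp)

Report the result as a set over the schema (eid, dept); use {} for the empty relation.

{(25, x2), (25, x3), (33, qa), (37, k1), (4, bio), (6, p2)}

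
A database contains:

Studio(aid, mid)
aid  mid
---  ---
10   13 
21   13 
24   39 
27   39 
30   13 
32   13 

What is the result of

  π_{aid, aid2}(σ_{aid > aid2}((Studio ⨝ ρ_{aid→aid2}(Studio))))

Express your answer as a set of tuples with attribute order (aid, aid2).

{(21, 10), (27, 24), (30, 10), (30, 21), (32, 10), (32, 21), (32, 30)}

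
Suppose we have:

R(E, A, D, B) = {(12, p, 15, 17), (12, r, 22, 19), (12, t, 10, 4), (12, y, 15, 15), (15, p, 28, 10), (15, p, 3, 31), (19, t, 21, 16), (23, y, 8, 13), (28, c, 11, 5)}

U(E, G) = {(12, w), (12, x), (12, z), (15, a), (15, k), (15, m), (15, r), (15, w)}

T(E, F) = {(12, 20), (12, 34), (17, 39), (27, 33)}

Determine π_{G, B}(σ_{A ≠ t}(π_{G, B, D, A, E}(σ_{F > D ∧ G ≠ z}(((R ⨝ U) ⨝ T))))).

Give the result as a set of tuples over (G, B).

{(w, 15), (w, 17), (w, 19), (x, 15), (x, 17), (x, 19)}

Natural join on E: {(12, p, 15, 17, w), (12, p, 15, 17, x), (12, p, 15, 17, z), (12, r, 22, 19, w), (12, r, 22, 19, x), (12, r, 22, 19, z), (12, t, 10, 4, w), (12, t, 10, 4, x), (12, t, 10, 4, z), (12, y, 15, 15, w), (12, y, 15, 15, x), (12, y, 15, 15, z), (15, p, 28, 10, a), (15, p, 28, 10, k), (15, p, 28, 10, m), (15, p, 28, 10, r), (15, p, 28, 10, w), (15, p, 3, 31, a), (15, p, 3, 31, k), (15, p, 3, 31, m), (15, p, 3, 31, r), (15, p, 3, 31, w)}
Natural join on E: {(12, p, 15, 17, w, 20), (12, p, 15, 17, w, 34), (12, p, 15, 17, x, 20), (12, p, 15, 17, x, 34), (12, p, 15, 17, z, 20), (12, p, 15, 17, z, 34), (12, r, 22, 19, w, 20), (12, r, 22, 19, w, 34), (12, r, 22, 19, x, 20), (12, r, 22, 19, x, 34), (12, r, 22, 19, z, 20), (12, r, 22, 19, z, 34), (12, t, 10, 4, w, 20), (12, t, 10, 4, w, 34), (12, t, 10, 4, x, 20), (12, t, 10, 4, x, 34), (12, t, 10, 4, z, 20), (12, t, 10, 4, z, 34), (12, y, 15, 15, w, 20), (12, y, 15, 15, w, 34), (12, y, 15, 15, x, 20), (12, y, 15, 15, x, 34), (12, y, 15, 15, z, 20), (12, y, 15, 15, z, 34)}
σ[F > D ∧ G ≠ z]: keep tuples satisfying F > D ∧ G ≠ z → {(12, p, 15, 17, w, 20), (12, p, 15, 17, w, 34), (12, p, 15, 17, x, 20), (12, p, 15, 17, x, 34), (12, r, 22, 19, w, 34), (12, r, 22, 19, x, 34), (12, t, 10, 4, w, 20), (12, t, 10, 4, w, 34), (12, t, 10, 4, x, 20), (12, t, 10, 4, x, 34), (12, y, 15, 15, w, 20), (12, y, 15, 15, w, 34), (12, y, 15, 15, x, 20), (12, y, 15, 15, x, 34)}
Projecting to G, B, D, A, E (6 duplicate(s) eliminated): {(w, 15, 15, y, 12), (w, 17, 15, p, 12), (w, 19, 22, r, 12), (w, 4, 10, t, 12), (x, 15, 15, y, 12), (x, 17, 15, p, 12), (x, 19, 22, r, 12), (x, 4, 10, t, 12)}
σ[A ≠ t]: keep tuples satisfying A ≠ t → {(w, 15, 15, y, 12), (w, 17, 15, p, 12), (w, 19, 22, r, 12), (x, 15, 15, y, 12), (x, 17, 15, p, 12), (x, 19, 22, r, 12)}
Projecting to G, B: {(w, 15), (w, 17), (w, 19), (x, 15), (x, 17), (x, 19)}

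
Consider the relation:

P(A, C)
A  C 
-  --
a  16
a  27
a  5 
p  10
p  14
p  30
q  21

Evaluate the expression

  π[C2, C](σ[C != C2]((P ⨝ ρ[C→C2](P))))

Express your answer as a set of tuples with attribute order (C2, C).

{(10, 14), (10, 30), (14, 10), (14, 30), (16, 27), (16, 5), (27, 16), (27, 5), (30, 10), (30, 14), (5, 16), (5, 27)}

ρ[C→C2]: schema becomes (A, C2); tuples unchanged.
P ⋈ ρ[C→C2](P) (natural join on A): {(a, 16, 16), (a, 16, 27), (a, 16, 5), (a, 27, 16), (a, 27, 27), (a, 27, 5), (a, 5, 16), (a, 5, 27), (a, 5, 5), (p, 10, 10), (p, 10, 14), (p, 10, 30), (p, 14, 10), (p, 14, 14), (p, 14, 30), (p, 30, 10), (p, 30, 14), (p, 30, 30), (q, 21, 21)}
Filtering on C != C2 leaves {(a, 16, 27), (a, 16, 5), (a, 27, 16), (a, 27, 5), (a, 5, 16), (a, 5, 27), (p, 10, 14), (p, 10, 30), (p, 14, 10), (p, 14, 30), (p, 30, 10), (p, 30, 14)}.
Projecting to C2, C: {(10, 14), (10, 30), (14, 10), (14, 30), (16, 27), (16, 5), (27, 16), (27, 5), (30, 10), (30, 14), (5, 16), (5, 27)}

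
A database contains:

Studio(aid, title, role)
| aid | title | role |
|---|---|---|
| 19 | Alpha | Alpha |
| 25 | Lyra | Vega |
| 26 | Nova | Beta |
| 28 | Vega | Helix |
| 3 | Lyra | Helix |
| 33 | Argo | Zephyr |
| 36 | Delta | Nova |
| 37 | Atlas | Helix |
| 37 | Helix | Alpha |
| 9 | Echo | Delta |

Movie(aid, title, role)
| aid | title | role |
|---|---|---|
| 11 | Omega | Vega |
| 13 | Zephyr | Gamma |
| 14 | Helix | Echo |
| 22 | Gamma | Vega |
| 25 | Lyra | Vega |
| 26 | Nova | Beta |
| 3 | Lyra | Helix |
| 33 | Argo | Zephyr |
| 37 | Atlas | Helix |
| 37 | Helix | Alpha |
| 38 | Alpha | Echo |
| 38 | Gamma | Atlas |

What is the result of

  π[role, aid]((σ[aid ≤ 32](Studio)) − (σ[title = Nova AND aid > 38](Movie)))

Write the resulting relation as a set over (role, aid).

{(Alpha, 19), (Beta, 26), (Delta, 9), (Helix, 28), (Helix, 3), (Vega, 25)}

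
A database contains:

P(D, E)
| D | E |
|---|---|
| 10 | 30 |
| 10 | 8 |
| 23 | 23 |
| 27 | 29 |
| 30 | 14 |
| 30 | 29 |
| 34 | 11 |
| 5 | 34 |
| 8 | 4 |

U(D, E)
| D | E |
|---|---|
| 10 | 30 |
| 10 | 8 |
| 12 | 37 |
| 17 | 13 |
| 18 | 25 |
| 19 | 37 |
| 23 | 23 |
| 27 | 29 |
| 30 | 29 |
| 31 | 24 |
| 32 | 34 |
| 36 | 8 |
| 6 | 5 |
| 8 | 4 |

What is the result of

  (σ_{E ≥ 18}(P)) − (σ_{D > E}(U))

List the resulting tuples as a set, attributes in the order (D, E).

Apply σ_{E ≥ 18}; surviving tuples: {(10, 30), (23, 23), (27, 29), (30, 29), (5, 34)}
Apply σ_{D > E}; surviving tuples: {(10, 8), (17, 13), (30, 29), (31, 24), (36, 8), (6, 5), (8, 4)}
Set difference of the two operands is {(10, 30), (23, 23), (27, 29), (5, 34)}.

{(10, 30), (23, 23), (27, 29), (5, 34)}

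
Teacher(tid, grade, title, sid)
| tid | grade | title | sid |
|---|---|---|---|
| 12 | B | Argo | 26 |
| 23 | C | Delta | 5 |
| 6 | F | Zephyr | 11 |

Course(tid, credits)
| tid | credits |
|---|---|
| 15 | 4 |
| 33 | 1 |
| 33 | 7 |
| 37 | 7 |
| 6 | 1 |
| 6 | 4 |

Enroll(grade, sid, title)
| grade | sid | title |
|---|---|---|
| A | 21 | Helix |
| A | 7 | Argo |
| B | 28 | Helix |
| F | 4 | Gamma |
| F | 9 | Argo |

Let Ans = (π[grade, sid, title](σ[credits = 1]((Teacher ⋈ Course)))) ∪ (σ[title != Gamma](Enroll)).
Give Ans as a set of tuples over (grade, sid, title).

Joining Teacher and Course on tid yields {(6, F, Zephyr, 11, 1), (6, F, Zephyr, 11, 4)}.
Filtering on credits = 1 leaves {(6, F, Zephyr, 11, 1)}.
Keep only column(s) grade, sid, title: {(F, 11, Zephyr)}
Filtering on title != Gamma leaves {(A, 21, Helix), (A, 7, Argo), (B, 28, Helix), (F, 9, Argo)}.
Set union of the two operands is {(A, 21, Helix), (A, 7, Argo), (B, 28, Helix), (F, 11, Zephyr), (F, 9, Argo)}.

{(A, 21, Helix), (A, 7, Argo), (B, 28, Helix), (F, 11, Zephyr), (F, 9, Argo)}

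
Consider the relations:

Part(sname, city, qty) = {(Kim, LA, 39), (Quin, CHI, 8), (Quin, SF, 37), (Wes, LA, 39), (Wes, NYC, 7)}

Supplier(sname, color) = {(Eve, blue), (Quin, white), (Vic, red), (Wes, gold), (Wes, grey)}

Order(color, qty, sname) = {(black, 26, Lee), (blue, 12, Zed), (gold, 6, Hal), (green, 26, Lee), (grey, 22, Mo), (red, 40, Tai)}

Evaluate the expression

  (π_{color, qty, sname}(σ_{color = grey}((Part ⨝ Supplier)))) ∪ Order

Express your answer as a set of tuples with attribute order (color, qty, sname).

Natural join on sname: {(Quin, CHI, 8, white), (Quin, SF, 37, white), (Wes, LA, 39, gold), (Wes, LA, 39, grey), (Wes, NYC, 7, gold), (Wes, NYC, 7, grey)}
σ[color = grey]: keep tuples satisfying color = grey → {(Wes, LA, 39, grey), (Wes, NYC, 7, grey)}
π[color, qty, sname]: project onto (color, qty, sname) → {(grey, 39, Wes), (grey, 7, Wes)}
Set union of the two operands is {(black, 26, Lee), (blue, 12, Zed), (gold, 6, Hal), (green, 26, Lee), (grey, 22, Mo), (grey, 39, Wes), (grey, 7, Wes), (red, 40, Tai)}.

{(black, 26, Lee), (blue, 12, Zed), (gold, 6, Hal), (green, 26, Lee), (grey, 22, Mo), (grey, 39, Wes), (grey, 7, Wes), (red, 40, Tai)}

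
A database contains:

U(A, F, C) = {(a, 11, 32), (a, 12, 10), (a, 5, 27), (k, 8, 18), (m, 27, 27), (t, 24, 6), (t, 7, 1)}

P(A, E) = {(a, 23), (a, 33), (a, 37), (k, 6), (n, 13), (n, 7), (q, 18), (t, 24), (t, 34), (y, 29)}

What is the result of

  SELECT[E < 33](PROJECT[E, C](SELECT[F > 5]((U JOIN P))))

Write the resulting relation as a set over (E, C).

Joining U and P on A yields {(a, 11, 32, 23), (a, 11, 32, 33), (a, 11, 32, 37), (a, 12, 10, 23), (a, 12, 10, 33), (a, 12, 10, 37), (a, 5, 27, 23), (a, 5, 27, 33), (a, 5, 27, 37), (k, 8, 18, 6), (t, 24, 6, 24), (t, 24, 6, 34), (t, 7, 1, 24), (t, 7, 1, 34)}.
Selection F > 5: {(a, 11, 32, 23), (a, 11, 32, 33), (a, 11, 32, 37), (a, 12, 10, 23), (a, 12, 10, 33), (a, 12, 10, 37), (k, 8, 18, 6), (t, 24, 6, 24), (t, 24, 6, 34), (t, 7, 1, 24), (t, 7, 1, 34)}
Keep only column(s) E, C: {(23, 10), (23, 32), (24, 1), (24, 6), (33, 10), (33, 32), (34, 1), (34, 6), (37, 10), (37, 32), (6, 18)}
Selection E < 33: {(23, 10), (23, 32), (24, 1), (24, 6), (6, 18)}

{(23, 10), (23, 32), (24, 1), (24, 6), (6, 18)}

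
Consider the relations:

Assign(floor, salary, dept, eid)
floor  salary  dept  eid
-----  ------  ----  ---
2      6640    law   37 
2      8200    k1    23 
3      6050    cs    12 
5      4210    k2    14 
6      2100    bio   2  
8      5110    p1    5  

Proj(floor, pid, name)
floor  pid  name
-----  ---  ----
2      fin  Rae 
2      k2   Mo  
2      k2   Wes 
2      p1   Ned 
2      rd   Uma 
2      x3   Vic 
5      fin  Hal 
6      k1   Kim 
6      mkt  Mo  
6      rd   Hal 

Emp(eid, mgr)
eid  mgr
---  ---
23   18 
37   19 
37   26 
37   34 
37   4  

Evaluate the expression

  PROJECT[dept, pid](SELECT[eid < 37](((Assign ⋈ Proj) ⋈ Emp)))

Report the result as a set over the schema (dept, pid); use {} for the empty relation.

{(k1, fin), (k1, k2), (k1, p1), (k1, rd), (k1, x3)}

Natural join on floor: {(2, 6640, law, 37, fin, Rae), (2, 6640, law, 37, k2, Mo), (2, 6640, law, 37, k2, Wes), (2, 6640, law, 37, p1, Ned), (2, 6640, law, 37, rd, Uma), (2, 6640, law, 37, x3, Vic), (2, 8200, k1, 23, fin, Rae), (2, 8200, k1, 23, k2, Mo), (2, 8200, k1, 23, k2, Wes), (2, 8200, k1, 23, p1, Ned), (2, 8200, k1, 23, rd, Uma), (2, 8200, k1, 23, x3, Vic), (5, 4210, k2, 14, fin, Hal), (6, 2100, bio, 2, k1, Kim), (6, 2100, bio, 2, mkt, Mo), (6, 2100, bio, 2, rd, Hal)}
Natural join on eid: {(2, 6640, law, 37, fin, Rae, 19), (2, 6640, law, 37, fin, Rae, 26), (2, 6640, law, 37, fin, Rae, 34), (2, 6640, law, 37, fin, Rae, 4), (2, 6640, law, 37, k2, Mo, 19), (2, 6640, law, 37, k2, Mo, 26), (2, 6640, law, 37, k2, Mo, 34), (2, 6640, law, 37, k2, Mo, 4), (2, 6640, law, 37, k2, Wes, 19), (2, 6640, law, 37, k2, Wes, 26), (2, 6640, law, 37, k2, Wes, 34), (2, 6640, law, 37, k2, Wes, 4), (2, 6640, law, 37, p1, Ned, 19), (2, 6640, law, 37, p1, Ned, 26), (2, 6640, law, 37, p1, Ned, 34), (2, 6640, law, 37, p1, Ned, 4), (2, 6640, law, 37, rd, Uma, 19), (2, 6640, law, 37, rd, Uma, 26), (2, 6640, law, 37, rd, Uma, 34), (2, 6640, law, 37, rd, Uma, 4), (2, 6640, law, 37, x3, Vic, 19), (2, 6640, law, 37, x3, Vic, 26), (2, 6640, law, 37, x3, Vic, 34), (2, 6640, law, 37, x3, Vic, 4), (2, 8200, k1, 23, fin, Rae, 18), (2, 8200, k1, 23, k2, Mo, 18), (2, 8200, k1, 23, k2, Wes, 18), (2, 8200, k1, 23, p1, Ned, 18), (2, 8200, k1, 23, rd, Uma, 18), (2, 8200, k1, 23, x3, Vic, 18)}
Filtering on eid < 37 leaves {(2, 8200, k1, 23, fin, Rae, 18), (2, 8200, k1, 23, k2, Mo, 18), (2, 8200, k1, 23, k2, Wes, 18), (2, 8200, k1, 23, p1, Ned, 18), (2, 8200, k1, 23, rd, Uma, 18), (2, 8200, k1, 23, x3, Vic, 18)}.
π_{dept, pid} gives {(k1, fin), (k1, k2), (k1, p1), (k1, rd), (k1, x3)} (1 duplicate(s) eliminated).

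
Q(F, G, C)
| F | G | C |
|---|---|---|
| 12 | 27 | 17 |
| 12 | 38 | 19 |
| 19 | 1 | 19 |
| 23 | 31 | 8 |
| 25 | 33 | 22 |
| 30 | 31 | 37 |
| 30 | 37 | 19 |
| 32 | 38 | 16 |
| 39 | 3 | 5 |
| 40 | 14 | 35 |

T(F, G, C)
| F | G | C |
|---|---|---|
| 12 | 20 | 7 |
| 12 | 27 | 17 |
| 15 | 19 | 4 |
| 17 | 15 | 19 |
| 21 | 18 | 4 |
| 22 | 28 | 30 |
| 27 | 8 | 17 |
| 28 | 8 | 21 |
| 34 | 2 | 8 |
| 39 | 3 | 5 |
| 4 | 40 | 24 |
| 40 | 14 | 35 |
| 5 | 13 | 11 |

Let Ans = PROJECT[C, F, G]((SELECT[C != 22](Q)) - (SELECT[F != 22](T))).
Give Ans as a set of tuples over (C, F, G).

{(16, 32, 38), (19, 12, 38), (19, 19, 1), (19, 30, 37), (37, 30, 31), (8, 23, 31)}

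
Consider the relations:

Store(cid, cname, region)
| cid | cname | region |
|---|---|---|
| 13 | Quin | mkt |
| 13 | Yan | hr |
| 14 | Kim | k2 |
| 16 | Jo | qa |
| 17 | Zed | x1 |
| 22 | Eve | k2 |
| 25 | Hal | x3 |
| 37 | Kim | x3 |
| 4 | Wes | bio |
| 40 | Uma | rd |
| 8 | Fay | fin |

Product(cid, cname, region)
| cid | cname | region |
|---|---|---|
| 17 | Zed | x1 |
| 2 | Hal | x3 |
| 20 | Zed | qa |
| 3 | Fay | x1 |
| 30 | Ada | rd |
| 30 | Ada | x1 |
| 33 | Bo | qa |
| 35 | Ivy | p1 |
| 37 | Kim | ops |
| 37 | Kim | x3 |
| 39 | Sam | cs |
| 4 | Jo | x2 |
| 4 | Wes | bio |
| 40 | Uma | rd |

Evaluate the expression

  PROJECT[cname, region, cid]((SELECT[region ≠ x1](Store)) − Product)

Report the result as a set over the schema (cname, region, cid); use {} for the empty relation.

{(Eve, k2, 22), (Fay, fin, 8), (Hal, x3, 25), (Jo, qa, 16), (Kim, k2, 14), (Quin, mkt, 13), (Yan, hr, 13)}

Selection region ≠ x1: {(13, Quin, mkt), (13, Yan, hr), (14, Kim, k2), (16, Jo, qa), (22, Eve, k2), (25, Hal, x3), (37, Kim, x3), (4, Wes, bio), (40, Uma, rd), (8, Fay, fin)}
Set difference of the two operands is {(13, Quin, mkt), (13, Yan, hr), (14, Kim, k2), (16, Jo, qa), (22, Eve, k2), (25, Hal, x3), (8, Fay, fin)}.
π_{cname, region, cid} gives {(Eve, k2, 22), (Fay, fin, 8), (Hal, x3, 25), (Jo, qa, 16), (Kim, k2, 14), (Quin, mkt, 13), (Yan, hr, 13)}.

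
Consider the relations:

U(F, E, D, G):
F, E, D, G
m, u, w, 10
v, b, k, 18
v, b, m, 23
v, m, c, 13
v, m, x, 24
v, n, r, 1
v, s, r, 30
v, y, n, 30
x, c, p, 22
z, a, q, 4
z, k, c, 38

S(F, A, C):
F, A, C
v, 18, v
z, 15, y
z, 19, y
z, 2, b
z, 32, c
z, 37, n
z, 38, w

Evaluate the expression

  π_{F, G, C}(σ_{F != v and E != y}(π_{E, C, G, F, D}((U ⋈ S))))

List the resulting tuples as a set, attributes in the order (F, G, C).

Joining U and S on F yields {(v, b, k, 18, 18, v), (v, b, m, 23, 18, v), (v, m, c, 13, 18, v), (v, m, x, 24, 18, v), (v, n, r, 1, 18, v), (v, s, r, 30, 18, v), (v, y, n, 30, 18, v), (z, a, q, 4, 15, y), (z, a, q, 4, 19, y), (z, a, q, 4, 2, b), (z, a, q, 4, 32, c), (z, a, q, 4, 37, n), (z, a, q, 4, 38, w), (z, k, c, 38, 15, y), (z, k, c, 38, 19, y), (z, k, c, 38, 2, b), (z, k, c, 38, 32, c), (z, k, c, 38, 37, n), (z, k, c, 38, 38, w)}.
Projecting to E, C, G, F, D (2 duplicate(s) eliminated): {(a, b, 4, z, q), (a, c, 4, z, q), (a, n, 4, z, q), (a, w, 4, z, q), (a, y, 4, z, q), (b, v, 18, v, k), (b, v, 23, v, m), (k, b, 38, z, c), (k, c, 38, z, c), (k, n, 38, z, c), (k, w, 38, z, c), (k, y, 38, z, c), (m, v, 13, v, c), (m, v, 24, v, x), (n, v, 1, v, r), (s, v, 30, v, r), (y, v, 30, v, n)}
σ[F != v and E != y]: keep tuples satisfying F != v and E != y → {(a, b, 4, z, q), (a, c, 4, z, q), (a, n, 4, z, q), (a, w, 4, z, q), (a, y, 4, z, q), (k, b, 38, z, c), (k, c, 38, z, c), (k, n, 38, z, c), (k, w, 38, z, c), (k, y, 38, z, c)}
Projecting to F, G, C: {(z, 38, b), (z, 38, c), (z, 38, n), (z, 38, w), (z, 38, y), (z, 4, b), (z, 4, c), (z, 4, n), (z, 4, w), (z, 4, y)}

{(z, 38, b), (z, 38, c), (z, 38, n), (z, 38, w), (z, 38, y), (z, 4, b), (z, 4, c), (z, 4, n), (z, 4, w), (z, 4, y)}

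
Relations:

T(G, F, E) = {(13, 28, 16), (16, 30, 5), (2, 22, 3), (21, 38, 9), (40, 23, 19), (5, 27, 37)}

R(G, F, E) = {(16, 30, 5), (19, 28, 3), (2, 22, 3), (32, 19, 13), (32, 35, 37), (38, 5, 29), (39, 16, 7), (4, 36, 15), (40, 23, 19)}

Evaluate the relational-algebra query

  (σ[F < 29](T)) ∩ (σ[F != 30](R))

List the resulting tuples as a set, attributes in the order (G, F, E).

{(2, 22, 3), (40, 23, 19)}

σ[F < 29]: keep tuples satisfying F < 29 → {(13, 28, 16), (2, 22, 3), (40, 23, 19), (5, 27, 37)}
σ[F != 30]: keep tuples satisfying F != 30 → {(19, 28, 3), (2, 22, 3), (32, 19, 13), (32, 35, 37), (38, 5, 29), (39, 16, 7), (4, 36, 15), (40, 23, 19)}
Taking the intersection: {(2, 22, 3), (40, 23, 19)}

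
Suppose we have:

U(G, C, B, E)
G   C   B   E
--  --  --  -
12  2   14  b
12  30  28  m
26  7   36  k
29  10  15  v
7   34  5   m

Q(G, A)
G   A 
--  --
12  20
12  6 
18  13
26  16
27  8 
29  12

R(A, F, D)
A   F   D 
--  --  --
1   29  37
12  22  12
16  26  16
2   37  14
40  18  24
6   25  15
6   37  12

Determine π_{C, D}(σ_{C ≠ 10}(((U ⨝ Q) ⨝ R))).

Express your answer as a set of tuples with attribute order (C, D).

{(2, 12), (2, 15), (30, 12), (30, 15), (7, 16)}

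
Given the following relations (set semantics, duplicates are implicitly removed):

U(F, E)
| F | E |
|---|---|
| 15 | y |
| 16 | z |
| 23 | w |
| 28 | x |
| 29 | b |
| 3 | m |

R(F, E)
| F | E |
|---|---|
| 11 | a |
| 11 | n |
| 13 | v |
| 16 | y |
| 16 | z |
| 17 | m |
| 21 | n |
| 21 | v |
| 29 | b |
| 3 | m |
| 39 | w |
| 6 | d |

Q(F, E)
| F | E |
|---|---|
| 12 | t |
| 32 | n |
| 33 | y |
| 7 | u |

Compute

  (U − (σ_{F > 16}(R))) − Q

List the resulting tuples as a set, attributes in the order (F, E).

Selection F > 16: {(17, m), (21, n), (21, v), (29, b), (39, w)}
Set difference of the two operands is {(15, y), (16, z), (23, w), (28, x), (3, m)}.
Set difference of the two operands is {(15, y), (16, z), (23, w), (28, x), (3, m)}.

{(15, y), (16, z), (23, w), (28, x), (3, m)}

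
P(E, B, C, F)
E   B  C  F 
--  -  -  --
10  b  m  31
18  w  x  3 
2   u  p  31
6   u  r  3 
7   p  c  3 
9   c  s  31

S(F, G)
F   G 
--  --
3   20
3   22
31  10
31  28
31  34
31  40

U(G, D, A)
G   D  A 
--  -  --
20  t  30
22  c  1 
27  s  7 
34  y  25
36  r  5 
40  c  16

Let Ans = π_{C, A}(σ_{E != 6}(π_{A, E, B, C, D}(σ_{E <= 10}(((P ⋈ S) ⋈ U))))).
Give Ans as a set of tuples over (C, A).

{(c, 1), (c, 30), (m, 16), (m, 25), (p, 16), (p, 25), (s, 16), (s, 25)}

P ⋈ S (natural join on F): {(10, b, m, 31, 10), (10, b, m, 31, 28), (10, b, m, 31, 34), (10, b, m, 31, 40), (18, w, x, 3, 20), (18, w, x, 3, 22), (2, u, p, 31, 10), (2, u, p, 31, 28), (2, u, p, 31, 34), (2, u, p, 31, 40), (6, u, r, 3, 20), (6, u, r, 3, 22), (7, p, c, 3, 20), (7, p, c, 3, 22), (9, c, s, 31, 10), (9, c, s, 31, 28), (9, c, s, 31, 34), (9, c, s, 31, 40)}
(P ⋈ S) ⋈ U (natural join on G): {(10, b, m, 31, 34, y, 25), (10, b, m, 31, 40, c, 16), (18, w, x, 3, 20, t, 30), (18, w, x, 3, 22, c, 1), (2, u, p, 31, 34, y, 25), (2, u, p, 31, 40, c, 16), (6, u, r, 3, 20, t, 30), (6, u, r, 3, 22, c, 1), (7, p, c, 3, 20, t, 30), (7, p, c, 3, 22, c, 1), (9, c, s, 31, 34, y, 25), (9, c, s, 31, 40, c, 16)}
Apply σ_{E <= 10}; surviving tuples: {(10, b, m, 31, 34, y, 25), (10, b, m, 31, 40, c, 16), (2, u, p, 31, 34, y, 25), (2, u, p, 31, 40, c, 16), (6, u, r, 3, 20, t, 30), (6, u, r, 3, 22, c, 1), (7, p, c, 3, 20, t, 30), (7, p, c, 3, 22, c, 1), (9, c, s, 31, 34, y, 25), (9, c, s, 31, 40, c, 16)}
π[A, E, B, C, D]: project onto (A, E, B, C, D) → {(1, 6, u, r, c), (1, 7, p, c, c), (16, 10, b, m, c), (16, 2, u, p, c), (16, 9, c, s, c), (25, 10, b, m, y), (25, 2, u, p, y), (25, 9, c, s, y), (30, 6, u, r, t), (30, 7, p, c, t)}
Apply σ_{E != 6}; surviving tuples: {(1, 7, p, c, c), (16, 10, b, m, c), (16, 2, u, p, c), (16, 9, c, s, c), (25, 10, b, m, y), (25, 2, u, p, y), (25, 9, c, s, y), (30, 7, p, c, t)}
π[C, A]: project onto (C, A) → {(c, 1), (c, 30), (m, 16), (m, 25), (p, 16), (p, 25), (s, 16), (s, 25)}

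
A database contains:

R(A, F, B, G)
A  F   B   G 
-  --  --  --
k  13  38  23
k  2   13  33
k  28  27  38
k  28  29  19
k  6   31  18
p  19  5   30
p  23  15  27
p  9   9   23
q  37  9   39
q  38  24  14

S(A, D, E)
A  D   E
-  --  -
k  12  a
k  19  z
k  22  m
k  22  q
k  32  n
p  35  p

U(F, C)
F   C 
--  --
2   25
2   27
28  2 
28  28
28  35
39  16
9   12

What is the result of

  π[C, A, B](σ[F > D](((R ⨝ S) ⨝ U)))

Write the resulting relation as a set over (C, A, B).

Joining R and S on A yields {(k, 13, 38, 23, 12, a), (k, 13, 38, 23, 19, z), (k, 13, 38, 23, 22, m), (k, 13, 38, 23, 22, q), (k, 13, 38, 23, 32, n), (k, 2, 13, 33, 12, a), (k, 2, 13, 33, 19, z), (k, 2, 13, 33, 22, m), (k, 2, 13, 33, 22, q), (k, 2, 13, 33, 32, n), (k, 28, 27, 38, 12, a), (k, 28, 27, 38, 19, z), (k, 28, 27, 38, 22, m), (k, 28, 27, 38, 22, q), (k, 28, 27, 38, 32, n), (k, 28, 29, 19, 12, a), (k, 28, 29, 19, 19, z), (k, 28, 29, 19, 22, m), (k, 28, 29, 19, 22, q), (k, 28, 29, 19, 32, n), (k, 6, 31, 18, 12, a), (k, 6, 31, 18, 19, z), (k, 6, 31, 18, 22, m), (k, 6, 31, 18, 22, q), (k, 6, 31, 18, 32, n), (p, 19, 5, 30, 35, p), (p, 23, 15, 27, 35, p), (p, 9, 9, 23, 35, p)}.
Joining (R ⨝ S) and U on F yields {(k, 2, 13, 33, 12, a, 25), (k, 2, 13, 33, 12, a, 27), (k, 2, 13, 33, 19, z, 25), (k, 2, 13, 33, 19, z, 27), (k, 2, 13, 33, 22, m, 25), (k, 2, 13, 33, 22, m, 27), (k, 2, 13, 33, 22, q, 25), (k, 2, 13, 33, 22, q, 27), (k, 2, 13, 33, 32, n, 25), (k, 2, 13, 33, 32, n, 27), (k, 28, 27, 38, 12, a, 2), (k, 28, 27, 38, 12, a, 28), (k, 28, 27, 38, 12, a, 35), (k, 28, 27, 38, 19, z, 2), (k, 28, 27, 38, 19, z, 28), (k, 28, 27, 38, 19, z, 35), (k, 28, 27, 38, 22, m, 2), (k, 28, 27, 38, 22, m, 28), (k, 28, 27, 38, 22, m, 35), (k, 28, 27, 38, 22, q, 2), (k, 28, 27, 38, 22, q, 28), (k, 28, 27, 38, 22, q, 35), (k, 28, 27, 38, 32, n, 2), (k, 28, 27, 38, 32, n, 28), (k, 28, 27, 38, 32, n, 35), (k, 28, 29, 19, 12, a, 2), (k, 28, 29, 19, 12, a, 28), (k, 28, 29, 19, 12, a, 35), (k, 28, 29, 19, 19, z, 2), (k, 28, 29, 19, 19, z, 28), (k, 28, 29, 19, 19, z, 35), (k, 28, 29, 19, 22, m, 2), (k, 28, 29, 19, 22, m, 28), (k, 28, 29, 19, 22, m, 35), (k, 28, 29, 19, 22, q, 2), (k, 28, 29, 19, 22, q, 28), (k, 28, 29, 19, 22, q, 35), (k, 28, 29, 19, 32, n, 2), (k, 28, 29, 19, 32, n, 28), (k, 28, 29, 19, 32, n, 35), (p, 9, 9, 23, 35, p, 12)}.
Selection F > D: {(k, 28, 27, 38, 12, a, 2), (k, 28, 27, 38, 12, a, 28), (k, 28, 27, 38, 12, a, 35), (k, 28, 27, 38, 19, z, 2), (k, 28, 27, 38, 19, z, 28), (k, 28, 27, 38, 19, z, 35), (k, 28, 27, 38, 22, m, 2), (k, 28, 27, 38, 22, m, 28), (k, 28, 27, 38, 22, m, 35), (k, 28, 27, 38, 22, q, 2), (k, 28, 27, 38, 22, q, 28), (k, 28, 27, 38, 22, q, 35), (k, 28, 29, 19, 12, a, 2), (k, 28, 29, 19, 12, a, 28), (k, 28, 29, 19, 12, a, 35), (k, 28, 29, 19, 19, z, 2), (k, 28, 29, 19, 19, z, 28), (k, 28, 29, 19, 19, z, 35), (k, 28, 29, 19, 22, m, 2), (k, 28, 29, 19, 22, m, 28), (k, 28, 29, 19, 22, m, 35), (k, 28, 29, 19, 22, q, 2), (k, 28, 29, 19, 22, q, 28), (k, 28, 29, 19, 22, q, 35)}
Keep only column(s) C, A, B (18 duplicate(s) eliminated): {(2, k, 27), (2, k, 29), (28, k, 27), (28, k, 29), (35, k, 27), (35, k, 29)}

{(2, k, 27), (2, k, 29), (28, k, 27), (28, k, 29), (35, k, 27), (35, k, 29)}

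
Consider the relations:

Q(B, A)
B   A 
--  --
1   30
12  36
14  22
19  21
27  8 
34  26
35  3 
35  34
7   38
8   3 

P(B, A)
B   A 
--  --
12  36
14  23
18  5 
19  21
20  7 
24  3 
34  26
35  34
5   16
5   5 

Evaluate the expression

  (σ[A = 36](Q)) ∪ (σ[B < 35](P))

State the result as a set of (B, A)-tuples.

{(12, 36), (14, 23), (18, 5), (19, 21), (20, 7), (24, 3), (34, 26), (5, 16), (5, 5)}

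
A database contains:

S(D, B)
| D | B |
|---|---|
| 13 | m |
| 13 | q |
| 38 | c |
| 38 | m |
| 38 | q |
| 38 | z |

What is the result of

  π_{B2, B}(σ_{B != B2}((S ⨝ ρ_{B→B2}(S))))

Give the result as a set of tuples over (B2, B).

ρ[B→B2]: schema becomes (D, B2); tuples unchanged.
Natural join on D: {(13, m, m), (13, m, q), (13, q, m), (13, q, q), (38, c, c), (38, c, m), (38, c, q), (38, c, z), (38, m, c), (38, m, m), (38, m, q), (38, m, z), (38, q, c), (38, q, m), (38, q, q), (38, q, z), (38, z, c), (38, z, m), (38, z, q), (38, z, z)}
Filtering on B != B2 leaves {(13, m, q), (13, q, m), (38, c, m), (38, c, q), (38, c, z), (38, m, c), (38, m, q), (38, m, z), (38, q, c), (38, q, m), (38, q, z), (38, z, c), (38, z, m), (38, z, q)}.
π[B2, B]: project onto (B2, B) (2 duplicate(s) eliminated) → {(c, m), (c, q), (c, z), (m, c), (m, q), (m, z), (q, c), (q, m), (q, z), (z, c), (z, m), (z, q)}

{(c, m), (c, q), (c, z), (m, c), (m, q), (m, z), (q, c), (q, m), (q, z), (z, c), (z, m), (z, q)}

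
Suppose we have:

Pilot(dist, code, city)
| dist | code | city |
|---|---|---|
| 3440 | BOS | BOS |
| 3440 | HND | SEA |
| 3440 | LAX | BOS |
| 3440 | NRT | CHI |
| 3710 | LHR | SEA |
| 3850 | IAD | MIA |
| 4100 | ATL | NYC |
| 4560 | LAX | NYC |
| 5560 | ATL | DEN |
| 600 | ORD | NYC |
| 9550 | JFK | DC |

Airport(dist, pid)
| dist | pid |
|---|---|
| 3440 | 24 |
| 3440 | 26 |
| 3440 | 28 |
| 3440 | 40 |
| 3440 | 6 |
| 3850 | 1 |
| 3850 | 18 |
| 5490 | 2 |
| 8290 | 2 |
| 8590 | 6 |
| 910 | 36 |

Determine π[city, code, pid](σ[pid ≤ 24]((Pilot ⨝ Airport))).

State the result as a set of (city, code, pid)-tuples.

{(BOS, BOS, 24), (BOS, BOS, 6), (BOS, LAX, 24), (BOS, LAX, 6), (CHI, NRT, 24), (CHI, NRT, 6), (MIA, IAD, 1), (MIA, IAD, 18), (SEA, HND, 24), (SEA, HND, 6)}

Joining Pilot and Airport on dist yields {(3440, BOS, BOS, 24), (3440, BOS, BOS, 26), (3440, BOS, BOS, 28), (3440, BOS, BOS, 40), (3440, BOS, BOS, 6), (3440, HND, SEA, 24), (3440, HND, SEA, 26), (3440, HND, SEA, 28), (3440, HND, SEA, 40), (3440, HND, SEA, 6), (3440, LAX, BOS, 24), (3440, LAX, BOS, 26), (3440, LAX, BOS, 28), (3440, LAX, BOS, 40), (3440, LAX, BOS, 6), (3440, NRT, CHI, 24), (3440, NRT, CHI, 26), (3440, NRT, CHI, 28), (3440, NRT, CHI, 40), (3440, NRT, CHI, 6), (3850, IAD, MIA, 1), (3850, IAD, MIA, 18)}.
Filtering on pid ≤ 24 leaves {(3440, BOS, BOS, 24), (3440, BOS, BOS, 6), (3440, HND, SEA, 24), (3440, HND, SEA, 6), (3440, LAX, BOS, 24), (3440, LAX, BOS, 6), (3440, NRT, CHI, 24), (3440, NRT, CHI, 6), (3850, IAD, MIA, 1), (3850, IAD, MIA, 18)}.
Keep only column(s) city, code, pid: {(BOS, BOS, 24), (BOS, BOS, 6), (BOS, LAX, 24), (BOS, LAX, 6), (CHI, NRT, 24), (CHI, NRT, 6), (MIA, IAD, 1), (MIA, IAD, 18), (SEA, HND, 24), (SEA, HND, 6)}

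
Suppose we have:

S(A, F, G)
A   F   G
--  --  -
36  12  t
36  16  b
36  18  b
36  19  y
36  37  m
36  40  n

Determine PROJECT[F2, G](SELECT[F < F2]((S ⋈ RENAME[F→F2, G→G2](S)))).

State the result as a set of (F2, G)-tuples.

ρ[F→F2, G→G2]: schema becomes (A, F2, G2); tuples unchanged.
S ⋈ RENAME[F→F2, G→G2](S) (natural join on A): {(36, 12, t, 12, t), (36, 12, t, 16, b), (36, 12, t, 18, b), (36, 12, t, 19, y), (36, 12, t, 37, m), (36, 12, t, 40, n), (36, 16, b, 12, t), (36, 16, b, 16, b), (36, 16, b, 18, b), (36, 16, b, 19, y), (36, 16, b, 37, m), (36, 16, b, 40, n), (36, 18, b, 12, t), (36, 18, b, 16, b), (36, 18, b, 18, b), (36, 18, b, 19, y), (36, 18, b, 37, m), (36, 18, b, 40, n), (36, 19, y, 12, t), (36, 19, y, 16, b), (36, 19, y, 18, b), (36, 19, y, 19, y), (36, 19, y, 37, m), (36, 19, y, 40, n), (36, 37, m, 12, t), (36, 37, m, 16, b), (36, 37, m, 18, b), (36, 37, m, 19, y), (36, 37, m, 37, m), (36, 37, m, 40, n), (36, 40, n, 12, t), (36, 40, n, 16, b), (36, 40, n, 18, b), (36, 40, n, 19, y), (36, 40, n, 37, m), (36, 40, n, 40, n)}
Selection F < F2: {(36, 12, t, 16, b), (36, 12, t, 18, b), (36, 12, t, 19, y), (36, 12, t, 37, m), (36, 12, t, 40, n), (36, 16, b, 18, b), (36, 16, b, 19, y), (36, 16, b, 37, m), (36, 16, b, 40, n), (36, 18, b, 19, y), (36, 18, b, 37, m), (36, 18, b, 40, n), (36, 19, y, 37, m), (36, 19, y, 40, n), (36, 37, m, 40, n)}
π[F2, G]: project onto (F2, G) (3 duplicate(s) eliminated) → {(16, t), (18, b), (18, t), (19, b), (19, t), (37, b), (37, t), (37, y), (40, b), (40, m), (40, t), (40, y)}

{(16, t), (18, b), (18, t), (19, b), (19, t), (37, b), (37, t), (37, y), (40, b), (40, m), (40, t), (40, y)}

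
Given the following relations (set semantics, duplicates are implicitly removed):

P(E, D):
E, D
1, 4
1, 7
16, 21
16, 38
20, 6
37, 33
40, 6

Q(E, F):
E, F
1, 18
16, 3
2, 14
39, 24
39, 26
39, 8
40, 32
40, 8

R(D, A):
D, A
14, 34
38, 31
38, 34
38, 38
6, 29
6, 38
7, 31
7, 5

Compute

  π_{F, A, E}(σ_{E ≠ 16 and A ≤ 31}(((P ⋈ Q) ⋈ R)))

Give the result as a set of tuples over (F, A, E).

Natural join on E: {(1, 4, 18), (1, 7, 18), (16, 21, 3), (16, 38, 3), (40, 6, 32), (40, 6, 8)}
Natural join on D: {(1, 7, 18, 31), (1, 7, 18, 5), (16, 38, 3, 31), (16, 38, 3, 34), (16, 38, 3, 38), (40, 6, 32, 29), (40, 6, 32, 38), (40, 6, 8, 29), (40, 6, 8, 38)}
Selection E ≠ 16 and A ≤ 31: {(1, 7, 18, 31), (1, 7, 18, 5), (40, 6, 32, 29), (40, 6, 8, 29)}
Keep only column(s) F, A, E: {(18, 31, 1), (18, 5, 1), (32, 29, 40), (8, 29, 40)}

{(18, 31, 1), (18, 5, 1), (32, 29, 40), (8, 29, 40)}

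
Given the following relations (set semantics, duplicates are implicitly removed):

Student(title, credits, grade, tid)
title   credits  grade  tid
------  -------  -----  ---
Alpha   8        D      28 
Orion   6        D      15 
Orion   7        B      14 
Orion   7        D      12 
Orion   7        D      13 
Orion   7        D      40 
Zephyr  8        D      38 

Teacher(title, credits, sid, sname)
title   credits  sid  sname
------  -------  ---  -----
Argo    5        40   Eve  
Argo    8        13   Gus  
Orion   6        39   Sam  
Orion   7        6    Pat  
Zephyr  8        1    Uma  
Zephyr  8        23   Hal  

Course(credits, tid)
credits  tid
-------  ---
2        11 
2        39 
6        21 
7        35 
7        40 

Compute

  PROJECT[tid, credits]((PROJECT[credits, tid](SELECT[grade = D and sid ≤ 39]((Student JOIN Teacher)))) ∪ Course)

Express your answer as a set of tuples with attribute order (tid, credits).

{(11, 2), (12, 7), (13, 7), (15, 6), (21, 6), (35, 7), (38, 8), (39, 2), (40, 7)}

Joining Student and Teacher on title, credits yields {(Orion, 6, D, 15, 39, Sam), (Orion, 7, B, 14, 6, Pat), (Orion, 7, D, 12, 6, Pat), (Orion, 7, D, 13, 6, Pat), (Orion, 7, D, 40, 6, Pat), (Zephyr, 8, D, 38, 1, Uma), (Zephyr, 8, D, 38, 23, Hal)}.
Apply σ_{grade = D and sid ≤ 39}; surviving tuples: {(Orion, 6, D, 15, 39, Sam), (Orion, 7, D, 12, 6, Pat), (Orion, 7, D, 13, 6, Pat), (Orion, 7, D, 40, 6, Pat), (Zephyr, 8, D, 38, 1, Uma), (Zephyr, 8, D, 38, 23, Hal)}
Keep only column(s) credits, tid (1 duplicate(s) eliminated): {(6, 15), (7, 12), (7, 13), (7, 40), (8, 38)}
Set union of the two operands is {(2, 11), (2, 39), (6, 15), (6, 21), (7, 12), (7, 13), (7, 35), (7, 40), (8, 38)}.
Keep only column(s) tid, credits: {(11, 2), (12, 7), (13, 7), (15, 6), (21, 6), (35, 7), (38, 8), (39, 2), (40, 7)}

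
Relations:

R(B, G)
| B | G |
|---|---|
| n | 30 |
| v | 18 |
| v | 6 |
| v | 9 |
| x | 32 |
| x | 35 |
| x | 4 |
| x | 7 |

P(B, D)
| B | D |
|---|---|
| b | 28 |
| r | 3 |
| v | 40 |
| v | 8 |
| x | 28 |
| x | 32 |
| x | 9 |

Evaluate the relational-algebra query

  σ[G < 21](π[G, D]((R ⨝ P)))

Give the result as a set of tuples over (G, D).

R ⋈ P (natural join on B): {(v, 18, 40), (v, 18, 8), (v, 6, 40), (v, 6, 8), (v, 9, 40), (v, 9, 8), (x, 32, 28), (x, 32, 32), (x, 32, 9), (x, 35, 28), (x, 35, 32), (x, 35, 9), (x, 4, 28), (x, 4, 32), (x, 4, 9), (x, 7, 28), (x, 7, 32), (x, 7, 9)}
Keep only column(s) G, D: {(18, 40), (18, 8), (32, 28), (32, 32), (32, 9), (35, 28), (35, 32), (35, 9), (4, 28), (4, 32), (4, 9), (6, 40), (6, 8), (7, 28), (7, 32), (7, 9), (9, 40), (9, 8)}
Selection G < 21: {(18, 40), (18, 8), (4, 28), (4, 32), (4, 9), (6, 40), (6, 8), (7, 28), (7, 32), (7, 9), (9, 40), (9, 8)}

{(18, 40), (18, 8), (4, 28), (4, 32), (4, 9), (6, 40), (6, 8), (7, 28), (7, 32), (7, 9), (9, 40), (9, 8)}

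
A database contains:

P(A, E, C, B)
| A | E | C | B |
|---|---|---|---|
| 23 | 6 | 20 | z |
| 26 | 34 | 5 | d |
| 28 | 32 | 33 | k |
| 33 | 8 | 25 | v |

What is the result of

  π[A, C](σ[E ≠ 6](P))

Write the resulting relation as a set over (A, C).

{(26, 5), (28, 33), (33, 25)}

Selection E ≠ 6: {(26, 34, 5, d), (28, 32, 33, k), (33, 8, 25, v)}
π[A, C]: project onto (A, C) → {(26, 5), (28, 33), (33, 25)}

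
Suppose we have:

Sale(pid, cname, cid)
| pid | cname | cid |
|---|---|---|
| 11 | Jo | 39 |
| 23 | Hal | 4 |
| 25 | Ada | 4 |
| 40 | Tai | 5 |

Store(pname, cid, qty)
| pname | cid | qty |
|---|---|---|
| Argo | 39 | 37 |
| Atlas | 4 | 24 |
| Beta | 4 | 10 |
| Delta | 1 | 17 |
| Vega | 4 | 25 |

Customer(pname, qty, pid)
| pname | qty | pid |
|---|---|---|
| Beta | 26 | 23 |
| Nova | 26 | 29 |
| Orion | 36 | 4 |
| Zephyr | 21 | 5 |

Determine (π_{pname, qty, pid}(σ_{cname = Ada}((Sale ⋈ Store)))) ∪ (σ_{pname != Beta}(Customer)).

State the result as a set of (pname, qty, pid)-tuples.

Natural join on cid: {(11, Jo, 39, Argo, 37), (23, Hal, 4, Atlas, 24), (23, Hal, 4, Beta, 10), (23, Hal, 4, Vega, 25), (25, Ada, 4, Atlas, 24), (25, Ada, 4, Beta, 10), (25, Ada, 4, Vega, 25)}
Selection cname = Ada: {(25, Ada, 4, Atlas, 24), (25, Ada, 4, Beta, 10), (25, Ada, 4, Vega, 25)}
π_{pname, qty, pid} gives {(Atlas, 24, 25), (Beta, 10, 25), (Vega, 25, 25)}.
Selection pname != Beta: {(Nova, 26, 29), (Orion, 36, 4), (Zephyr, 21, 5)}
Union: {(Atlas, 24, 25), (Beta, 10, 25), (Vega, 25, 25)} with {(Nova, 26, 29), (Orion, 36, 4), (Zephyr, 21, 5)} → {(Atlas, 24, 25), (Beta, 10, 25), (Nova, 26, 29), (Orion, 36, 4), (Vega, 25, 25), (Zephyr, 21, 5)}

{(Atlas, 24, 25), (Beta, 10, 25), (Nova, 26, 29), (Orion, 36, 4), (Vega, 25, 25), (Zephyr, 21, 5)}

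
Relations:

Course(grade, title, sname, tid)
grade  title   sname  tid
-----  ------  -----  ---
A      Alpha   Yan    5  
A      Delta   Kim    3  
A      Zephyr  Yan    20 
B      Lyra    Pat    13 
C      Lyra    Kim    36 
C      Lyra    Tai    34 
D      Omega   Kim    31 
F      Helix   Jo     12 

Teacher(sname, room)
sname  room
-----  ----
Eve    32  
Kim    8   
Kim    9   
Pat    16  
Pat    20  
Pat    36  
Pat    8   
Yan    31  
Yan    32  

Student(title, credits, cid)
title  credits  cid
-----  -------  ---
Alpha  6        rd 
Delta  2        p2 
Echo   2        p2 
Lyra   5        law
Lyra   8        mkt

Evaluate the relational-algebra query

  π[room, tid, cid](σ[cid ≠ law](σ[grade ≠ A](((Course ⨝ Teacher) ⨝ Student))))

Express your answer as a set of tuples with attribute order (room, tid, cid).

{(16, 13, mkt), (20, 13, mkt), (36, 13, mkt), (8, 13, mkt), (8, 36, mkt), (9, 36, mkt)}

Joining Course and Teacher on sname yields {(A, Alpha, Yan, 5, 31), (A, Alpha, Yan, 5, 32), (A, Delta, Kim, 3, 8), (A, Delta, Kim, 3, 9), (A, Zephyr, Yan, 20, 31), (A, Zephyr, Yan, 20, 32), (B, Lyra, Pat, 13, 16), (B, Lyra, Pat, 13, 20), (B, Lyra, Pat, 13, 36), (B, Lyra, Pat, 13, 8), (C, Lyra, Kim, 36, 8), (C, Lyra, Kim, 36, 9), (D, Omega, Kim, 31, 8), (D, Omega, Kim, 31, 9)}.
Joining (Course ⨝ Teacher) and Student on title yields {(A, Alpha, Yan, 5, 31, 6, rd), (A, Alpha, Yan, 5, 32, 6, rd), (A, Delta, Kim, 3, 8, 2, p2), (A, Delta, Kim, 3, 9, 2, p2), (B, Lyra, Pat, 13, 16, 5, law), (B, Lyra, Pat, 13, 16, 8, mkt), (B, Lyra, Pat, 13, 20, 5, law), (B, Lyra, Pat, 13, 20, 8, mkt), (B, Lyra, Pat, 13, 36, 5, law), (B, Lyra, Pat, 13, 36, 8, mkt), (B, Lyra, Pat, 13, 8, 5, law), (B, Lyra, Pat, 13, 8, 8, mkt), (C, Lyra, Kim, 36, 8, 5, law), (C, Lyra, Kim, 36, 8, 8, mkt), (C, Lyra, Kim, 36, 9, 5, law), (C, Lyra, Kim, 36, 9, 8, mkt)}.
Apply σ_{grade ≠ A}; surviving tuples: {(B, Lyra, Pat, 13, 16, 5, law), (B, Lyra, Pat, 13, 16, 8, mkt), (B, Lyra, Pat, 13, 20, 5, law), (B, Lyra, Pat, 13, 20, 8, mkt), (B, Lyra, Pat, 13, 36, 5, law), (B, Lyra, Pat, 13, 36, 8, mkt), (B, Lyra, Pat, 13, 8, 5, law), (B, Lyra, Pat, 13, 8, 8, mkt), (C, Lyra, Kim, 36, 8, 5, law), (C, Lyra, Kim, 36, 8, 8, mkt), (C, Lyra, Kim, 36, 9, 5, law), (C, Lyra, Kim, 36, 9, 8, mkt)}
Apply σ_{cid ≠ law}; surviving tuples: {(B, Lyra, Pat, 13, 16, 8, mkt), (B, Lyra, Pat, 13, 20, 8, mkt), (B, Lyra, Pat, 13, 36, 8, mkt), (B, Lyra, Pat, 13, 8, 8, mkt), (C, Lyra, Kim, 36, 8, 8, mkt), (C, Lyra, Kim, 36, 9, 8, mkt)}
Keep only column(s) room, tid, cid: {(16, 13, mkt), (20, 13, mkt), (36, 13, mkt), (8, 13, mkt), (8, 36, mkt), (9, 36, mkt)}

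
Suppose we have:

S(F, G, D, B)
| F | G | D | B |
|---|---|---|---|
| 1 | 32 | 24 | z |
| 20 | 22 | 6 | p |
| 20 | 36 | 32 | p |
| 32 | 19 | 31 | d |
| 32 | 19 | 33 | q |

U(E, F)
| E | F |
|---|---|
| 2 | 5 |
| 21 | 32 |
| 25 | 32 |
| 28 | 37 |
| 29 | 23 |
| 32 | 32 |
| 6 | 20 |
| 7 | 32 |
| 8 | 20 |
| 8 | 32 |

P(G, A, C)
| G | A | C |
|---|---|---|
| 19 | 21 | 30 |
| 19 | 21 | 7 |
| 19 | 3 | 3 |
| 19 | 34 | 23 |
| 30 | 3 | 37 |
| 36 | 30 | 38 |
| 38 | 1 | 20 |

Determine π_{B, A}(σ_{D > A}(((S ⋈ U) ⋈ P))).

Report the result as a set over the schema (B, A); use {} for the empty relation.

{(d, 21), (d, 3), (p, 30), (q, 21), (q, 3)}

Joining S and U on F yields {(20, 22, 6, p, 6), (20, 22, 6, p, 8), (20, 36, 32, p, 6), (20, 36, 32, p, 8), (32, 19, 31, d, 21), (32, 19, 31, d, 25), (32, 19, 31, d, 32), (32, 19, 31, d, 7), (32, 19, 31, d, 8), (32, 19, 33, q, 21), (32, 19, 33, q, 25), (32, 19, 33, q, 32), (32, 19, 33, q, 7), (32, 19, 33, q, 8)}.
Joining (S ⋈ U) and P on G yields {(20, 36, 32, p, 6, 30, 38), (20, 36, 32, p, 8, 30, 38), (32, 19, 31, d, 21, 21, 30), (32, 19, 31, d, 21, 21, 7), (32, 19, 31, d, 21, 3, 3), (32, 19, 31, d, 21, 34, 23), (32, 19, 31, d, 25, 21, 30), (32, 19, 31, d, 25, 21, 7), (32, 19, 31, d, 25, 3, 3), (32, 19, 31, d, 25, 34, 23), (32, 19, 31, d, 32, 21, 30), (32, 19, 31, d, 32, 21, 7), (32, 19, 31, d, 32, 3, 3), (32, 19, 31, d, 32, 34, 23), (32, 19, 31, d, 7, 21, 30), (32, 19, 31, d, 7, 21, 7), (32, 19, 31, d, 7, 3, 3), (32, 19, 31, d, 7, 34, 23), (32, 19, 31, d, 8, 21, 30), (32, 19, 31, d, 8, 21, 7), (32, 19, 31, d, 8, 3, 3), (32, 19, 31, d, 8, 34, 23), (32, 19, 33, q, 21, 21, 30), (32, 19, 33, q, 21, 21, 7), (32, 19, 33, q, 21, 3, 3), (32, 19, 33, q, 21, 34, 23), (32, 19, 33, q, 25, 21, 30), (32, 19, 33, q, 25, 21, 7), (32, 19, 33, q, 25, 3, 3), (32, 19, 33, q, 25, 34, 23), (32, 19, 33, q, 32, 21, 30), (32, 19, 33, q, 32, 21, 7), (32, 19, 33, q, 32, 3, 3), (32, 19, 33, q, 32, 34, 23), (32, 19, 33, q, 7, 21, 30), (32, 19, 33, q, 7, 21, 7), (32, 19, 33, q, 7, 3, 3), (32, 19, 33, q, 7, 34, 23), (32, 19, 33, q, 8, 21, 30), (32, 19, 33, q, 8, 21, 7), (32, 19, 33, q, 8, 3, 3), (32, 19, 33, q, 8, 34, 23)}.
Selection D > A: {(20, 36, 32, p, 6, 30, 38), (20, 36, 32, p, 8, 30, 38), (32, 19, 31, d, 21, 21, 30), (32, 19, 31, d, 21, 21, 7), (32, 19, 31, d, 21, 3, 3), (32, 19, 31, d, 25, 21, 30), (32, 19, 31, d, 25, 21, 7), (32, 19, 31, d, 25, 3, 3), (32, 19, 31, d, 32, 21, 30), (32, 19, 31, d, 32, 21, 7), (32, 19, 31, d, 32, 3, 3), (32, 19, 31, d, 7, 21, 30), (32, 19, 31, d, 7, 21, 7), (32, 19, 31, d, 7, 3, 3), (32, 19, 31, d, 8, 21, 30), (32, 19, 31, d, 8, 21, 7), (32, 19, 31, d, 8, 3, 3), (32, 19, 33, q, 21, 21, 30), (32, 19, 33, q, 21, 21, 7), (32, 19, 33, q, 21, 3, 3), (32, 19, 33, q, 25, 21, 30), (32, 19, 33, q, 25, 21, 7), (32, 19, 33, q, 25, 3, 3), (32, 19, 33, q, 32, 21, 30), (32, 19, 33, q, 32, 21, 7), (32, 19, 33, q, 32, 3, 3), (32, 19, 33, q, 7, 21, 30), (32, 19, 33, q, 7, 21, 7), (32, 19, 33, q, 7, 3, 3), (32, 19, 33, q, 8, 21, 30), (32, 19, 33, q, 8, 21, 7), (32, 19, 33, q, 8, 3, 3)}
Projecting to B, A (27 duplicate(s) eliminated): {(d, 21), (d, 3), (p, 30), (q, 21), (q, 3)}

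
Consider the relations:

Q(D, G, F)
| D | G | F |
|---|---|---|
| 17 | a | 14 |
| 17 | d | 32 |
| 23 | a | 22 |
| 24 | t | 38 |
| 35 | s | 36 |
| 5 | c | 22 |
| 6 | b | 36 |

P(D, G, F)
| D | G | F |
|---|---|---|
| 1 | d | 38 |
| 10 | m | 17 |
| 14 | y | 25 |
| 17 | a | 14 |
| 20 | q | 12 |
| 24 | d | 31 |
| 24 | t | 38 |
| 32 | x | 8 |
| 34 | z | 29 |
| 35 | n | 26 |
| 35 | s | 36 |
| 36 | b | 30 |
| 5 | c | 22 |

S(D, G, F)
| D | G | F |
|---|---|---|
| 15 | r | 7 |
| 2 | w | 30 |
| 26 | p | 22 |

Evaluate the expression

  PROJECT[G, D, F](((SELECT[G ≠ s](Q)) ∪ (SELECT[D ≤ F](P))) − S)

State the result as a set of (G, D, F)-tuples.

{(a, 17, 14), (a, 23, 22), (b, 6, 36), (c, 5, 22), (d, 1, 38), (d, 17, 32), (d, 24, 31), (m, 10, 17), (s, 35, 36), (t, 24, 38), (y, 14, 25)}

Apply σ_{G ≠ s}; surviving tuples: {(17, a, 14), (17, d, 32), (23, a, 22), (24, t, 38), (5, c, 22), (6, b, 36)}
Apply σ_{D ≤ F}; surviving tuples: {(1, d, 38), (10, m, 17), (14, y, 25), (24, d, 31), (24, t, 38), (35, s, 36), (5, c, 22)}
Taking the union: {(1, d, 38), (10, m, 17), (14, y, 25), (17, a, 14), (17, d, 32), (23, a, 22), (24, d, 31), (24, t, 38), (35, s, 36), (5, c, 22), (6, b, 36)}
Taking the difference: {(1, d, 38), (10, m, 17), (14, y, 25), (17, a, 14), (17, d, 32), (23, a, 22), (24, d, 31), (24, t, 38), (35, s, 36), (5, c, 22), (6, b, 36)}
π[G, D, F]: project onto (G, D, F) → {(a, 17, 14), (a, 23, 22), (b, 6, 36), (c, 5, 22), (d, 1, 38), (d, 17, 32), (d, 24, 31), (m, 10, 17), (s, 35, 36), (t, 24, 38), (y, 14, 25)}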